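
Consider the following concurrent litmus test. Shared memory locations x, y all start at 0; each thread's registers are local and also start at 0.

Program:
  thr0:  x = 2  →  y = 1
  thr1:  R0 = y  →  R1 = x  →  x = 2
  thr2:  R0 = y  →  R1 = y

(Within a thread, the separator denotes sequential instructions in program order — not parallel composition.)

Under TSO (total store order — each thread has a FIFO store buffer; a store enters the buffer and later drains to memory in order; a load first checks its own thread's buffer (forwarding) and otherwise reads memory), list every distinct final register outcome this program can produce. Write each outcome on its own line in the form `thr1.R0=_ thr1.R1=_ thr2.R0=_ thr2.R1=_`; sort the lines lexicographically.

outcome vector order: (thr1.R0,thr1.R1,thr2.R0,thr2.R1)
|TSO outcomes| = 9

thr1.R0=0 thr1.R1=0 thr2.R0=0 thr2.R1=0
thr1.R0=0 thr1.R1=0 thr2.R0=0 thr2.R1=1
thr1.R0=0 thr1.R1=0 thr2.R0=1 thr2.R1=1
thr1.R0=0 thr1.R1=2 thr2.R0=0 thr2.R1=0
thr1.R0=0 thr1.R1=2 thr2.R0=0 thr2.R1=1
thr1.R0=0 thr1.R1=2 thr2.R0=1 thr2.R1=1
thr1.R0=1 thr1.R1=2 thr2.R0=0 thr2.R1=0
thr1.R0=1 thr1.R1=2 thr2.R0=0 thr2.R1=1
thr1.R0=1 thr1.R1=2 thr2.R0=1 thr2.R1=1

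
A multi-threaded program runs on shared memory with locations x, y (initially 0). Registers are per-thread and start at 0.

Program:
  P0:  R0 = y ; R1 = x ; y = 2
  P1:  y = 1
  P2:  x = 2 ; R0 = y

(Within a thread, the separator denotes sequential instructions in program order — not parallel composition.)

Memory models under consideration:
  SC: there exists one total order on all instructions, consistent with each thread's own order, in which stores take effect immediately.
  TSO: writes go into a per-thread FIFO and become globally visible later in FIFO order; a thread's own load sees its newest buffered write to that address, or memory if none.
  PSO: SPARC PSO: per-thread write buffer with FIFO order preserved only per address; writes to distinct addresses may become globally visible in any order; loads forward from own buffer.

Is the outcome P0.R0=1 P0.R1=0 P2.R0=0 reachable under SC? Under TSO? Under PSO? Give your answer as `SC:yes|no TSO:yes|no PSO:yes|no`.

outcome vector order: (P0.R0,P0.R1,P2.R0)
SC: 11 outcomes — {000 001 002 020 021 022 101 102 120 121 122}
TSO: 12 outcomes — {000 001 002 020 021 022 100 101 102 120 121 122}
PSO: 12 outcomes — {000 001 002 020 021 022 100 101 102 120 121 122}
target 100 ∈ {TSO,PSO}

SC:no TSO:yes PSO:yes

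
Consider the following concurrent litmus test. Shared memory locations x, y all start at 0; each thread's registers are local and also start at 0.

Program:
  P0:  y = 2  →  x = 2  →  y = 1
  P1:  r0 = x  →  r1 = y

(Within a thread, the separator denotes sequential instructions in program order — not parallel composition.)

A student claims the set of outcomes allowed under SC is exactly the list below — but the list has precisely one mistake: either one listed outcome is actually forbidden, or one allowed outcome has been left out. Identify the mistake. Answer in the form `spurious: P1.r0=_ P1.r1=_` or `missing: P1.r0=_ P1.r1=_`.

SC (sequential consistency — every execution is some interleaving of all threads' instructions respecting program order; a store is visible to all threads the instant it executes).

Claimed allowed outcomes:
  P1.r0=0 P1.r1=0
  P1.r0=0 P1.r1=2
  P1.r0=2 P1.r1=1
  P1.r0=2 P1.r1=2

outcome vector order: (P1.r0,P1.r1)
[SC] allowed = {00 01 02 21 22}
SC∖claimed = {01}

missing: P1.r0=0 P1.r1=1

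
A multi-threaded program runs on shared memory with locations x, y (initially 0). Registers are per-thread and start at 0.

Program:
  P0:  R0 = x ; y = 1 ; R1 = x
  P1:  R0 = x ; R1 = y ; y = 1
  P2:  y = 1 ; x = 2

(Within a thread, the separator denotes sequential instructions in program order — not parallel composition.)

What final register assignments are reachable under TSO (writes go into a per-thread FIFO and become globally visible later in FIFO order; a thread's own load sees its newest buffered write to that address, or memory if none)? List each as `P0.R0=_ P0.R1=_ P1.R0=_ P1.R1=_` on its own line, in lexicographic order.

outcome vector order: (P0.R0,P0.R1,P1.R0,P1.R1)
|TSO outcomes| = 9

P0.R0=0 P0.R1=0 P1.R0=0 P1.R1=0
P0.R0=0 P0.R1=0 P1.R0=0 P1.R1=1
P0.R0=0 P0.R1=0 P1.R0=2 P1.R1=1
P0.R0=0 P0.R1=2 P1.R0=0 P1.R1=0
P0.R0=0 P0.R1=2 P1.R0=0 P1.R1=1
P0.R0=0 P0.R1=2 P1.R0=2 P1.R1=1
P0.R0=2 P0.R1=2 P1.R0=0 P1.R1=0
P0.R0=2 P0.R1=2 P1.R0=0 P1.R1=1
P0.R0=2 P0.R1=2 P1.R0=2 P1.R1=1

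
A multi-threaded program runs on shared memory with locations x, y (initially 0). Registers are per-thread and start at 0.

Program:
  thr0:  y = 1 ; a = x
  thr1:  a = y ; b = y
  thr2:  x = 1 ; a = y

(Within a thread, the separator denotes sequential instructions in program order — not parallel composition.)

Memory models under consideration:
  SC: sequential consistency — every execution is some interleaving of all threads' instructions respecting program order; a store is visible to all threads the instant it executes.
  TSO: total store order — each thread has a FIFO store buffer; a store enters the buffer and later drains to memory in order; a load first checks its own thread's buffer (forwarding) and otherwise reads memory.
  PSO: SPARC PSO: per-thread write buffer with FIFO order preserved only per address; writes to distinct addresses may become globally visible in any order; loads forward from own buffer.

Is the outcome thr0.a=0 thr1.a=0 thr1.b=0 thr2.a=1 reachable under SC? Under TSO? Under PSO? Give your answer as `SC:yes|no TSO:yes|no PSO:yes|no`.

outcome vector order: (thr0.a,thr1.a,thr1.b,thr2.a)
[SC] allowed = {0/0/0/1; 0/0/1/1; 0/1/1/1; 1/0/0/0; 1/0/0/1; 1/0/1/0; 1/0/1/1; 1/1/1/0; 1/1/1/1}
[TSO] allowed = {0/0/0/0; 0/0/0/1; 0/0/1/0; 0/0/1/1; 0/1/1/0; 0/1/1/1; 1/0/0/0; 1/0/0/1; 1/0/1/0; 1/0/1/1; 1/1/1/0; 1/1/1/1}
[PSO] allowed = {0/0/0/0; 0/0/0/1; 0/0/1/0; 0/0/1/1; 0/1/1/0; 0/1/1/1; 1/0/0/0; 1/0/0/1; 1/0/1/0; 1/0/1/1; 1/1/1/0; 1/1/1/1}
target 0/0/0/1 ∈ {SC,TSO,PSO}

SC:yes TSO:yes PSO:yes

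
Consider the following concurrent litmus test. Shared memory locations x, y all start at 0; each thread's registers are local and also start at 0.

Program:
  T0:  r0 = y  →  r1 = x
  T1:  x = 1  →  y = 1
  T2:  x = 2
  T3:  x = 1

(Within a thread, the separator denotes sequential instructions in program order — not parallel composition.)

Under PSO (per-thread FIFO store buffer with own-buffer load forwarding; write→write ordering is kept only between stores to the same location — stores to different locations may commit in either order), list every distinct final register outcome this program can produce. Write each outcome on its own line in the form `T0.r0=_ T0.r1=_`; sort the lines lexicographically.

outcome vector order: (T0.r0,T0.r1)
|PSO outcomes| = 6

T0.r0=0 T0.r1=0
T0.r0=0 T0.r1=1
T0.r0=0 T0.r1=2
T0.r0=1 T0.r1=0
T0.r0=1 T0.r1=1
T0.r0=1 T0.r1=2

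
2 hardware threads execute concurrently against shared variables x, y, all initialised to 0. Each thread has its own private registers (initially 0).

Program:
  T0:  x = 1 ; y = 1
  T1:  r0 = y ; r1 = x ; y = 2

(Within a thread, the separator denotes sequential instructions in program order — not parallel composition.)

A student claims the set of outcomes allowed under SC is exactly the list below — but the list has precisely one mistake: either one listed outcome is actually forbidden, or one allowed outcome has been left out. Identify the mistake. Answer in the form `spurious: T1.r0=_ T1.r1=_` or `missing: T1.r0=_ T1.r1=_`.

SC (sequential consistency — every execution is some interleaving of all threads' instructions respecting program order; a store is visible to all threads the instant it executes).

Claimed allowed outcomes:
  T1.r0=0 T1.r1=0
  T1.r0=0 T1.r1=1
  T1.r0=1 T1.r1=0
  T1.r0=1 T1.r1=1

outcome vector order: (T1.r0,T1.r1)
[SC] allowed = {<0 0>; <0 1>; <1 1>}
claimed∖SC = {<1 0>}

spurious: T1.r0=1 T1.r1=0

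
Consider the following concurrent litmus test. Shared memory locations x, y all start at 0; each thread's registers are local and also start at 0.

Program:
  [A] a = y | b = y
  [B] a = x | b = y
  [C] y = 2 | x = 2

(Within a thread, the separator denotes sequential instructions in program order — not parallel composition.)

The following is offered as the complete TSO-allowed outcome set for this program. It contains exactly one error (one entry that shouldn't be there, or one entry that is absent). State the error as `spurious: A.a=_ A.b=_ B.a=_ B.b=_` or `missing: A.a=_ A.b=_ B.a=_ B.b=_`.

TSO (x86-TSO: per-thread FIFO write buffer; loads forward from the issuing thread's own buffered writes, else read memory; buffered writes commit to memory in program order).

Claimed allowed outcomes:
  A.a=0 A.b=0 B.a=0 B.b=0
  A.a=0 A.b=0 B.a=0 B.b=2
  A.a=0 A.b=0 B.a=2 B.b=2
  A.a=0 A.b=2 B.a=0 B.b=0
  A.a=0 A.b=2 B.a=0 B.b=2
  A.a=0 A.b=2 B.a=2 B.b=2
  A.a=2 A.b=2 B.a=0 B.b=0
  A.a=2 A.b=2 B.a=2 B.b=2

outcome vector order: (A.a,A.b,B.a,B.b)
TSO: 9 outcomes — {0/0/0/0; 0/0/0/2; 0/0/2/2; 0/2/0/0; 0/2/0/2; 0/2/2/2; 2/2/0/0; 2/2/0/2; 2/2/2/2}
TSO∖claimed = {2/2/0/2}

missing: A.a=2 A.b=2 B.a=0 B.b=2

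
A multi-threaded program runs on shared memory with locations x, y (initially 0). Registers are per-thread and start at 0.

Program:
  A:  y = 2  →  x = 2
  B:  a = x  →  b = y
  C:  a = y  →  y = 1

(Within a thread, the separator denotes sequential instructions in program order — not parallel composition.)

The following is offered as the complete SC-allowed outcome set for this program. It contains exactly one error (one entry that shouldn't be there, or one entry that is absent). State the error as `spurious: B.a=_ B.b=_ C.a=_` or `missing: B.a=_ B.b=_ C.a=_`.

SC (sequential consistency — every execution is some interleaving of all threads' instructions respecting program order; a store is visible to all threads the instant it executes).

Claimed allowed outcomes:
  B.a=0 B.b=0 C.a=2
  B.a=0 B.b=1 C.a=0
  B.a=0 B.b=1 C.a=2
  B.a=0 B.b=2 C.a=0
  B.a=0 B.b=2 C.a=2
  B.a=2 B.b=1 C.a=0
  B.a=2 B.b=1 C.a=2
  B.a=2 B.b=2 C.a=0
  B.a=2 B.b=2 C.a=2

outcome vector order: (B.a,B.b,C.a)
[SC] allowed = {(0,0,0) (0,0,2) (0,1,0) (0,1,2) (0,2,0) (0,2,2) (2,1,0) (2,1,2) (2,2,0) (2,2,2)}
SC∖claimed = {(0,0,0)}

missing: B.a=0 B.b=0 C.a=0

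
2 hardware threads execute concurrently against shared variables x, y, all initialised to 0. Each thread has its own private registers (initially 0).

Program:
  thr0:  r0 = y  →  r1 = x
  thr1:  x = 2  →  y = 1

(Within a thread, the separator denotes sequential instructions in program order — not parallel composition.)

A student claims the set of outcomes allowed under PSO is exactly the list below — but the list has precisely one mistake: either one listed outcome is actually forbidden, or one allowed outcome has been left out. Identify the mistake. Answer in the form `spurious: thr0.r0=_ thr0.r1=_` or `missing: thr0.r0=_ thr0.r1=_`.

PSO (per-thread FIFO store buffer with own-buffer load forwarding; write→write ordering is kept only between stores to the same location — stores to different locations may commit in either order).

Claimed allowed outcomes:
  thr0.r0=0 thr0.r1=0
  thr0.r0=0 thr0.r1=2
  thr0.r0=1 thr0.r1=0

outcome vector order: (thr0.r0,thr0.r1)
PSO: 4 outcomes — {<0 0>, <0 2>, <1 0>, <1 2>}
PSO∖claimed = {<1 2>}

missing: thr0.r0=1 thr0.r1=2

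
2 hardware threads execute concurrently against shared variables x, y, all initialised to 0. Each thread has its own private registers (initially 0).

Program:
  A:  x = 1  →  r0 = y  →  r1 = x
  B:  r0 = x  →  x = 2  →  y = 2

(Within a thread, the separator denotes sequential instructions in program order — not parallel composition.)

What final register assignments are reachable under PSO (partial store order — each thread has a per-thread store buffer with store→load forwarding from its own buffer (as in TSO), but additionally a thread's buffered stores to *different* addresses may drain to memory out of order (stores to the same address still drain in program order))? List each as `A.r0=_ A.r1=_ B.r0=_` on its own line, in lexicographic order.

outcome vector order: (A.r0,A.r1,B.r0)
|PSO outcomes| = 8

A.r0=0 A.r1=1 B.r0=0
A.r0=0 A.r1=1 B.r0=1
A.r0=0 A.r1=2 B.r0=0
A.r0=0 A.r1=2 B.r0=1
A.r0=2 A.r1=1 B.r0=0
A.r0=2 A.r1=1 B.r0=1
A.r0=2 A.r1=2 B.r0=0
A.r0=2 A.r1=2 B.r0=1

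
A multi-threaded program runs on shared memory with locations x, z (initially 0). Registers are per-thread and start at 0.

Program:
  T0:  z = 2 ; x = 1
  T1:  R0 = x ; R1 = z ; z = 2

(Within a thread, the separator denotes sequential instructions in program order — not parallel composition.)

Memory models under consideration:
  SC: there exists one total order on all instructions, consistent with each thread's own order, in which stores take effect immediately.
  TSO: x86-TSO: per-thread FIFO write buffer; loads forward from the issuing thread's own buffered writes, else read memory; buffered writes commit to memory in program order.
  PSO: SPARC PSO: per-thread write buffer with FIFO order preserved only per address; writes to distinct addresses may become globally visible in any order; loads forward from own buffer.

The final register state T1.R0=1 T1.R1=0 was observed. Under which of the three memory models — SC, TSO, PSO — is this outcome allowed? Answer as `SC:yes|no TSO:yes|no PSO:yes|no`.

SC:no TSO:no PSO:yes

outcome vector order: (T1.R0,T1.R1)
SC: 3 outcomes — {0/0, 0/2, 1/2}
TSO: 3 outcomes — {0/0, 0/2, 1/2}
PSO: 4 outcomes — {0/0, 0/2, 1/0, 1/2}
target 1/0 ∈ {PSO}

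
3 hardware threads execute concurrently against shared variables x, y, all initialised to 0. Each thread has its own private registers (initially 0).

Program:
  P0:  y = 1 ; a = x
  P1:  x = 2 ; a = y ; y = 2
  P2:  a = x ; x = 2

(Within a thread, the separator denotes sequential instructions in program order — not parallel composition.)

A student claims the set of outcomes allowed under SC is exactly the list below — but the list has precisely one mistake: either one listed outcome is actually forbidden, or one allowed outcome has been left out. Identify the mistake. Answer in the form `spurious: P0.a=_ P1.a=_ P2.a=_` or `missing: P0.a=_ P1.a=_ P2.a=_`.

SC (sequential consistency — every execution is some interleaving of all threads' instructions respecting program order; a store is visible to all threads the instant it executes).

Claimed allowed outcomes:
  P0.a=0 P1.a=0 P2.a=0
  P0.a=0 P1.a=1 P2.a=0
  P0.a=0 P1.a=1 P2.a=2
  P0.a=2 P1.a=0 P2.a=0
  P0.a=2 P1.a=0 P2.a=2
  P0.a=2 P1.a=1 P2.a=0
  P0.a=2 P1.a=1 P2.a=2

spurious: P0.a=0 P1.a=0 P2.a=0

outcome vector order: (P0.a,P1.a,P2.a)
SC: 6 outcomes — {<0 1 0>; <0 1 2>; <2 0 0>; <2 0 2>; <2 1 0>; <2 1 2>}
claimed∖SC = {<0 0 0>}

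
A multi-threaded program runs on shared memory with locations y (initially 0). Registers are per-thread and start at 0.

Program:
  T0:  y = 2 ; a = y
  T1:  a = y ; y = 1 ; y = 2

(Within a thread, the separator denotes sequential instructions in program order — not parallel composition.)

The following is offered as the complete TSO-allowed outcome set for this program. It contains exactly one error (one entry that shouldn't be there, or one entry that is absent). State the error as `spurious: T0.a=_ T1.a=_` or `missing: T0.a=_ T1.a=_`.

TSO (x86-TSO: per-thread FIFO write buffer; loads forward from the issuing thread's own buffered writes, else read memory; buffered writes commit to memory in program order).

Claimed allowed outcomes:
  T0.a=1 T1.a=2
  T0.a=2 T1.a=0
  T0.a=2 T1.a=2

missing: T0.a=1 T1.a=0

outcome vector order: (T0.a,T1.a)
TSO (4): 10, 12, 20, 22
TSO∖claimed = {10}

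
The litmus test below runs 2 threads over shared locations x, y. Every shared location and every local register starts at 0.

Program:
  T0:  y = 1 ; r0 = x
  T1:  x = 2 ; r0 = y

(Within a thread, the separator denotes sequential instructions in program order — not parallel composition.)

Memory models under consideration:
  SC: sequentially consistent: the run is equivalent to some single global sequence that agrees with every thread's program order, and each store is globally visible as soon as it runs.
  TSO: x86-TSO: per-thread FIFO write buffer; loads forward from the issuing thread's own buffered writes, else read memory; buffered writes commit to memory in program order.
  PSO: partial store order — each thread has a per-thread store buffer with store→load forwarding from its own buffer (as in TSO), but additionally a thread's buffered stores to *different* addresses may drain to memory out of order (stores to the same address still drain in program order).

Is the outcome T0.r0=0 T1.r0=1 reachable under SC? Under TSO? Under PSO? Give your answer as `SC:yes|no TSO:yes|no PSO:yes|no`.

SC:yes TSO:yes PSO:yes

outcome vector order: (T0.r0,T1.r0)
SC: 3 outcomes — {<0 1>; <2 0>; <2 1>}
TSO: 4 outcomes — {<0 0>; <0 1>; <2 0>; <2 1>}
PSO: 4 outcomes — {<0 0>; <0 1>; <2 0>; <2 1>}
target <0 1> ∈ {SC,TSO,PSO}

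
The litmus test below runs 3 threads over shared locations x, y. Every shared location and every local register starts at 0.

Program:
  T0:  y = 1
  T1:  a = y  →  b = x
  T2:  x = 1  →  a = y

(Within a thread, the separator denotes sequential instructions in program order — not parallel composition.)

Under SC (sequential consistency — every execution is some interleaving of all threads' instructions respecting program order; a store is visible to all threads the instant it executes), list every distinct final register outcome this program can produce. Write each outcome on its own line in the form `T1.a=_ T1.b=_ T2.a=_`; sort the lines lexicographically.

T1.a=0 T1.b=0 T2.a=0
T1.a=0 T1.b=0 T2.a=1
T1.a=0 T1.b=1 T2.a=0
T1.a=0 T1.b=1 T2.a=1
T1.a=1 T1.b=0 T2.a=1
T1.a=1 T1.b=1 T2.a=0
T1.a=1 T1.b=1 T2.a=1

outcome vector order: (T1.a,T1.b,T2.a)
|SC outcomes| = 7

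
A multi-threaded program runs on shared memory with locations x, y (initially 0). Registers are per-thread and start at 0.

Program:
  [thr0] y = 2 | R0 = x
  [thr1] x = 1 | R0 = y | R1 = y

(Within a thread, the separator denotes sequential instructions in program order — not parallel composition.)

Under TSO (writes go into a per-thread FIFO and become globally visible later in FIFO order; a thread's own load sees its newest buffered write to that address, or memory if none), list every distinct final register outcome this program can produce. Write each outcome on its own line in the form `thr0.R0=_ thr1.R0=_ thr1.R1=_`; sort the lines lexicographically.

outcome vector order: (thr0.R0,thr1.R0,thr1.R1)
|TSO outcomes| = 6

thr0.R0=0 thr1.R0=0 thr1.R1=0
thr0.R0=0 thr1.R0=0 thr1.R1=2
thr0.R0=0 thr1.R0=2 thr1.R1=2
thr0.R0=1 thr1.R0=0 thr1.R1=0
thr0.R0=1 thr1.R0=0 thr1.R1=2
thr0.R0=1 thr1.R0=2 thr1.R1=2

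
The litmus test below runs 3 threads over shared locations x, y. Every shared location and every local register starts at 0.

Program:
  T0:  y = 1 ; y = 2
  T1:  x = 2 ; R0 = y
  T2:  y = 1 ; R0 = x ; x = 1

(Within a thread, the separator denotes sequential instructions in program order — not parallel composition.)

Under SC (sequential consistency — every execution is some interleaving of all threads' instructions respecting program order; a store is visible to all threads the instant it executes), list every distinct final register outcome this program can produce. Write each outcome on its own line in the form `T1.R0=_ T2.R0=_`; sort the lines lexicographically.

T1.R0=0 T2.R0=2
T1.R0=1 T2.R0=0
T1.R0=1 T2.R0=2
T1.R0=2 T2.R0=0
T1.R0=2 T2.R0=2

outcome vector order: (T1.R0,T2.R0)
|SC outcomes| = 5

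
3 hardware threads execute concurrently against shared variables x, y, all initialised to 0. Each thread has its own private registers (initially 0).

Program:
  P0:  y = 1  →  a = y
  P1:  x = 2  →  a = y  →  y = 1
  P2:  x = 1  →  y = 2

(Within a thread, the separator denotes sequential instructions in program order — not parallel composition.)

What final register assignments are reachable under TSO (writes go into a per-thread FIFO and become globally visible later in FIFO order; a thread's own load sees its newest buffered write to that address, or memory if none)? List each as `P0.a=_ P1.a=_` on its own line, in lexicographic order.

P0.a=1 P1.a=0
P0.a=1 P1.a=1
P0.a=1 P1.a=2
P0.a=2 P1.a=0
P0.a=2 P1.a=1
P0.a=2 P1.a=2

outcome vector order: (P0.a,P1.a)
|TSO outcomes| = 6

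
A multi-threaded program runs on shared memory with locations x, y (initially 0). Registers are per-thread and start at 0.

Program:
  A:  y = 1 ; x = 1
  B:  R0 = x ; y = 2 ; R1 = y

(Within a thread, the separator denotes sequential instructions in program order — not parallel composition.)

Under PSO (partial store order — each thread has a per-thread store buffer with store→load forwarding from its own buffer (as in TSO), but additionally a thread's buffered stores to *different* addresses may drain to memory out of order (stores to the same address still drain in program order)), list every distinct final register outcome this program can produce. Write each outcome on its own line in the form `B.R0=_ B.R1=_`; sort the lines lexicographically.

outcome vector order: (B.R0,B.R1)
|PSO outcomes| = 4

B.R0=0 B.R1=1
B.R0=0 B.R1=2
B.R0=1 B.R1=1
B.R0=1 B.R1=2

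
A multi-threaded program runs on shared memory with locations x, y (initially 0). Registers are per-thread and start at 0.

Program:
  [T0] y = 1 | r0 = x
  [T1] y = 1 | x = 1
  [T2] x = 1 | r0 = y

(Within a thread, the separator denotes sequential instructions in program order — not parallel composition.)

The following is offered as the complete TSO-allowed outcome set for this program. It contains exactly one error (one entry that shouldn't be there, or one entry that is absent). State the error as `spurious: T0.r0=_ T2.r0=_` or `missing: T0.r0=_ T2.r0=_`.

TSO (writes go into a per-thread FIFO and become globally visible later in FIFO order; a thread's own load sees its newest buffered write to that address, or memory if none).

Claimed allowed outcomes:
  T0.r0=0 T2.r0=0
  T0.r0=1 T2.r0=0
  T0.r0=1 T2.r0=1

missing: T0.r0=0 T2.r0=1

outcome vector order: (T0.r0,T2.r0)
TSO: 4 outcomes — {(0,0); (0,1); (1,0); (1,1)}
TSO∖claimed = {(0,1)}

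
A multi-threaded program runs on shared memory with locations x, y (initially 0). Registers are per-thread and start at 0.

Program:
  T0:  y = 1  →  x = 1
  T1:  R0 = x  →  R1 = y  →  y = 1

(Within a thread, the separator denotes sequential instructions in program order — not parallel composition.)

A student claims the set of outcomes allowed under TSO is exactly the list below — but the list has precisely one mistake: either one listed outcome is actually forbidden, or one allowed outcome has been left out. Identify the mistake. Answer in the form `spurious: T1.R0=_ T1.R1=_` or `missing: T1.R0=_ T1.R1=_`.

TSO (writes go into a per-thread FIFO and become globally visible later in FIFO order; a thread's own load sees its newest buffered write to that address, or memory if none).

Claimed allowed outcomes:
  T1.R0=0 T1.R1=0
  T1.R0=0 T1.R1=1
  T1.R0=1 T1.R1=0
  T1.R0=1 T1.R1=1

outcome vector order: (T1.R0,T1.R1)
[TSO] allowed = {<0 0>; <0 1>; <1 1>}
claimed∖TSO = {<1 0>}

spurious: T1.R0=1 T1.R1=0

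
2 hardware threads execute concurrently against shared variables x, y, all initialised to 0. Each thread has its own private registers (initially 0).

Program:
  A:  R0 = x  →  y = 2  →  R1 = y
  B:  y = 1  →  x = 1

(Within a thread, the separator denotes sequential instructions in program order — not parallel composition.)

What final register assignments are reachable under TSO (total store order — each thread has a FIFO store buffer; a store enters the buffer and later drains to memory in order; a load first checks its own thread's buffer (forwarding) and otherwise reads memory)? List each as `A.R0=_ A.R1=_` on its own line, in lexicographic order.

A.R0=0 A.R1=1
A.R0=0 A.R1=2
A.R0=1 A.R1=2

outcome vector order: (A.R0,A.R1)
|TSO outcomes| = 3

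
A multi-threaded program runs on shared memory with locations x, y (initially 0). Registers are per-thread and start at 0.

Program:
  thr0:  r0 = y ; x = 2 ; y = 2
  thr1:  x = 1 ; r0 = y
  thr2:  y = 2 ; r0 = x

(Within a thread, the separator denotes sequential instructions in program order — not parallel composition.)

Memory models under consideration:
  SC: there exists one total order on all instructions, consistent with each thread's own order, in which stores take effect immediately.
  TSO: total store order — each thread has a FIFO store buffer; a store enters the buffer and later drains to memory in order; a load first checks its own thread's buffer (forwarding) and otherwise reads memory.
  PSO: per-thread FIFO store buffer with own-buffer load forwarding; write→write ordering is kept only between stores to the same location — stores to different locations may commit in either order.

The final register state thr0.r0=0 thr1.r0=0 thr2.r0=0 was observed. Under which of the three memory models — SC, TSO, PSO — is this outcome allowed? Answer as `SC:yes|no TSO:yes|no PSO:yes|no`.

SC:no TSO:yes PSO:yes

outcome vector order: (thr0.r0,thr1.r0,thr2.r0)
under SC → <0 0 1> <0 0 2> <0 2 0> <0 2 1> <0 2 2> <2 0 1> <2 0 2> <2 2 0> <2 2 1> <2 2 2>
under TSO → <0 0 0> <0 0 1> <0 0 2> <0 2 0> <0 2 1> <0 2 2> <2 0 0> <2 0 1> <2 0 2> <2 2 0> <2 2 1> <2 2 2>
under PSO → <0 0 0> <0 0 1> <0 0 2> <0 2 0> <0 2 1> <0 2 2> <2 0 0> <2 0 1> <2 0 2> <2 2 0> <2 2 1> <2 2 2>
target <0 0 0> ∈ {TSO,PSO}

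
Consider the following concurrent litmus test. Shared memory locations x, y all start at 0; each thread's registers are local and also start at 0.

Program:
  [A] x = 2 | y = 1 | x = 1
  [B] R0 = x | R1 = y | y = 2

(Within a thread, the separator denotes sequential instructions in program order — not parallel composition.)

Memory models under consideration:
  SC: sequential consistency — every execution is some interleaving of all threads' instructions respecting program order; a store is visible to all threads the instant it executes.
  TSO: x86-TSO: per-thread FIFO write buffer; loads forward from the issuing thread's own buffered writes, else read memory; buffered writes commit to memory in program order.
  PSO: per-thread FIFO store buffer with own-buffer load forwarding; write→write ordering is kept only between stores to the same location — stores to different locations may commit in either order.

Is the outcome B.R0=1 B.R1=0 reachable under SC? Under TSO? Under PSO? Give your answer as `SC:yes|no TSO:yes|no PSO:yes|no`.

outcome vector order: (B.R0,B.R1)
[SC] allowed = {0/0 0/1 1/1 2/0 2/1}
[TSO] allowed = {0/0 0/1 1/1 2/0 2/1}
[PSO] allowed = {0/0 0/1 1/0 1/1 2/0 2/1}
target 1/0 ∈ {PSO}

SC:no TSO:no PSO:yes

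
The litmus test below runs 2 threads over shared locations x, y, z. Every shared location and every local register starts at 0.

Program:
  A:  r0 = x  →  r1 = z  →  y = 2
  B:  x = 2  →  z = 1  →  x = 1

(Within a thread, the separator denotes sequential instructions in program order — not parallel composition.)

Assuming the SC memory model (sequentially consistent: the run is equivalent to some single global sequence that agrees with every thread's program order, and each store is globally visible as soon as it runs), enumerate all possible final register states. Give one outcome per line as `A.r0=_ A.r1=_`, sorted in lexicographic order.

outcome vector order: (A.r0,A.r1)
|SC outcomes| = 5

A.r0=0 A.r1=0
A.r0=0 A.r1=1
A.r0=1 A.r1=1
A.r0=2 A.r1=0
A.r0=2 A.r1=1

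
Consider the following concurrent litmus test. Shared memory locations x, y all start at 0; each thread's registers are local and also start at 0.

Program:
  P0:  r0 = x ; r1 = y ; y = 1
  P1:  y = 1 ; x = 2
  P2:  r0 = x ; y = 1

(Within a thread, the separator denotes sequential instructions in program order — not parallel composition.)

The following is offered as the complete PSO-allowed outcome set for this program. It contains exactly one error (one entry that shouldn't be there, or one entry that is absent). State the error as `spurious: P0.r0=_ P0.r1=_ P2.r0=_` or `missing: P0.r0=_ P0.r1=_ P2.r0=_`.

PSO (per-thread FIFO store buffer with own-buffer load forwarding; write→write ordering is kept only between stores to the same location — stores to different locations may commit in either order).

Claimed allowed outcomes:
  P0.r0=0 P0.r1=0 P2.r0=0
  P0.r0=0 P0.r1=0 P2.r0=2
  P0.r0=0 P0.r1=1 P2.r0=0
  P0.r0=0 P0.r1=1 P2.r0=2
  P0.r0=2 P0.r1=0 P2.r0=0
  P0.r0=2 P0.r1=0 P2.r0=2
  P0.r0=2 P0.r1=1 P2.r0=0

outcome vector order: (P0.r0,P0.r1,P2.r0)
under PSO → 0/0/0, 0/0/2, 0/1/0, 0/1/2, 2/0/0, 2/0/2, 2/1/0, 2/1/2
PSO∖claimed = {2/1/2}

missing: P0.r0=2 P0.r1=1 P2.r0=2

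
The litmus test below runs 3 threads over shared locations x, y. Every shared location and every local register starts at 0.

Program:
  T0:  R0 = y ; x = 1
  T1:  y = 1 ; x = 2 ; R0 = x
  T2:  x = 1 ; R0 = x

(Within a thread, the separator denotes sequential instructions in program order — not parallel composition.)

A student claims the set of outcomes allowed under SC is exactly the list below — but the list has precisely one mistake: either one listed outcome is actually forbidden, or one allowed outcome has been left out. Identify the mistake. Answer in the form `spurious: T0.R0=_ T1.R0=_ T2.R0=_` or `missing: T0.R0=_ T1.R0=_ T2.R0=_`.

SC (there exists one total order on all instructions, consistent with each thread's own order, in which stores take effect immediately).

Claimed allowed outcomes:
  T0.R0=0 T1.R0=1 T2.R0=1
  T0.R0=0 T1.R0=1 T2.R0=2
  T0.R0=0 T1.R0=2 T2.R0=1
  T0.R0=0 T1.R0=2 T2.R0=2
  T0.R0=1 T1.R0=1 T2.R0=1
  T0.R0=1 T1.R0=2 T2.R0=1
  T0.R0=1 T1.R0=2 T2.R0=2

outcome vector order: (T0.R0,T1.R0,T2.R0)
SC (8): <0 1 1>; <0 1 2>; <0 2 1>; <0 2 2>; <1 1 1>; <1 1 2>; <1 2 1>; <1 2 2>
SC∖claimed = {<1 1 2>}

missing: T0.R0=1 T1.R0=1 T2.R0=2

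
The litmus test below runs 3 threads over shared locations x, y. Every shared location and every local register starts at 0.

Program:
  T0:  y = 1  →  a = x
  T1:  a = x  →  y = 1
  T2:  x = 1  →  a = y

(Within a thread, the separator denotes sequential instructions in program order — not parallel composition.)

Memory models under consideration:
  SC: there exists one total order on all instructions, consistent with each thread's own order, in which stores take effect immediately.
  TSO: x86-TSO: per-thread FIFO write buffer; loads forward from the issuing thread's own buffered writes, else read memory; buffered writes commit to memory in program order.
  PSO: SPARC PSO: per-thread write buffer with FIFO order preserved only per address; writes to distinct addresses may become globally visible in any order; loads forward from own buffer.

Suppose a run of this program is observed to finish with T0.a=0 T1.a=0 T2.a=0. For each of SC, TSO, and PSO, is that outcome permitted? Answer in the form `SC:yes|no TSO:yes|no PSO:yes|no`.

outcome vector order: (T0.a,T1.a,T2.a)
SC (6): <0 0 1>; <0 1 1>; <1 0 0>; <1 0 1>; <1 1 0>; <1 1 1>
TSO (8): <0 0 0>; <0 0 1>; <0 1 0>; <0 1 1>; <1 0 0>; <1 0 1>; <1 1 0>; <1 1 1>
PSO (8): <0 0 0>; <0 0 1>; <0 1 0>; <0 1 1>; <1 0 0>; <1 0 1>; <1 1 0>; <1 1 1>
target <0 0 0> ∈ {TSO,PSO}

SC:no TSO:yes PSO:yes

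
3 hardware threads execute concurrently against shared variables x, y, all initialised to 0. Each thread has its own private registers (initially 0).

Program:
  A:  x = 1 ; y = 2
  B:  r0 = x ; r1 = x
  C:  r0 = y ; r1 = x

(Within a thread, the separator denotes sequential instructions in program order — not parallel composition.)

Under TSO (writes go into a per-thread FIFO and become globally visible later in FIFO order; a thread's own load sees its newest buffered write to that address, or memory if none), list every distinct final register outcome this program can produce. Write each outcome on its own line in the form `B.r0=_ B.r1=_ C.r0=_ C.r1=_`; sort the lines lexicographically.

outcome vector order: (B.r0,B.r1,C.r0,C.r1)
|TSO outcomes| = 9

B.r0=0 B.r1=0 C.r0=0 C.r1=0
B.r0=0 B.r1=0 C.r0=0 C.r1=1
B.r0=0 B.r1=0 C.r0=2 C.r1=1
B.r0=0 B.r1=1 C.r0=0 C.r1=0
B.r0=0 B.r1=1 C.r0=0 C.r1=1
B.r0=0 B.r1=1 C.r0=2 C.r1=1
B.r0=1 B.r1=1 C.r0=0 C.r1=0
B.r0=1 B.r1=1 C.r0=0 C.r1=1
B.r0=1 B.r1=1 C.r0=2 C.r1=1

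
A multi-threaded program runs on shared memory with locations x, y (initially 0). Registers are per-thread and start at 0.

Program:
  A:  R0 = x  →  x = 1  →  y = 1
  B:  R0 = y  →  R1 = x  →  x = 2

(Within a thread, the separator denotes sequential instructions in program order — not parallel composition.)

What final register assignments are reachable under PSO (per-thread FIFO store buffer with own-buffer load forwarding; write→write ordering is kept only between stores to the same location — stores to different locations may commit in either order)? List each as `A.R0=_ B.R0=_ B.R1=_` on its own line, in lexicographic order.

outcome vector order: (A.R0,B.R0,B.R1)
|PSO outcomes| = 5

A.R0=0 B.R0=0 B.R1=0
A.R0=0 B.R0=0 B.R1=1
A.R0=0 B.R0=1 B.R1=0
A.R0=0 B.R0=1 B.R1=1
A.R0=2 B.R0=0 B.R1=0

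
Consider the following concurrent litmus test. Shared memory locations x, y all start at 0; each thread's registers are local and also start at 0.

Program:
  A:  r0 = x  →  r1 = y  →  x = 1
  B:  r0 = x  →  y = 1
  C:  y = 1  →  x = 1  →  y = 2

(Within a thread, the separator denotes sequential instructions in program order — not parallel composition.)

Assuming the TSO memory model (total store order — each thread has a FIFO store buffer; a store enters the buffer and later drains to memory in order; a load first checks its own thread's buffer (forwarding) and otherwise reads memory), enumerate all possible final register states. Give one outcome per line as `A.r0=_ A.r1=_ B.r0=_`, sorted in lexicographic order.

outcome vector order: (A.r0,A.r1,B.r0)
|TSO outcomes| = 10

A.r0=0 A.r1=0 B.r0=0
A.r0=0 A.r1=0 B.r0=1
A.r0=0 A.r1=1 B.r0=0
A.r0=0 A.r1=1 B.r0=1
A.r0=0 A.r1=2 B.r0=0
A.r0=0 A.r1=2 B.r0=1
A.r0=1 A.r1=1 B.r0=0
A.r0=1 A.r1=1 B.r0=1
A.r0=1 A.r1=2 B.r0=0
A.r0=1 A.r1=2 B.r0=1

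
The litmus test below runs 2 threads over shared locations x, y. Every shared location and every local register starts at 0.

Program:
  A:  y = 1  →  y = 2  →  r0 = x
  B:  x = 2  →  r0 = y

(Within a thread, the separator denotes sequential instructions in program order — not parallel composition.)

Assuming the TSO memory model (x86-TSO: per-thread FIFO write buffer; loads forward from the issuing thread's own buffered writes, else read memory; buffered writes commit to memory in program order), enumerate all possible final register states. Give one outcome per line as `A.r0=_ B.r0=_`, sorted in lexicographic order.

A.r0=0 B.r0=0
A.r0=0 B.r0=1
A.r0=0 B.r0=2
A.r0=2 B.r0=0
A.r0=2 B.r0=1
A.r0=2 B.r0=2

outcome vector order: (A.r0,B.r0)
|TSO outcomes| = 6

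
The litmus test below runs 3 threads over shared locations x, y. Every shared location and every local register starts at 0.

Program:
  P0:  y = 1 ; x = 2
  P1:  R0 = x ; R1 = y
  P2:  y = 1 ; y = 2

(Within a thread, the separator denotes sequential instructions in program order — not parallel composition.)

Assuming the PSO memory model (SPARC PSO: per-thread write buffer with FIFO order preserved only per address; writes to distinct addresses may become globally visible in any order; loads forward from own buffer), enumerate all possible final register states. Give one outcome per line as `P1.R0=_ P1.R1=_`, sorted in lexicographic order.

P1.R0=0 P1.R1=0
P1.R0=0 P1.R1=1
P1.R0=0 P1.R1=2
P1.R0=2 P1.R1=0
P1.R0=2 P1.R1=1
P1.R0=2 P1.R1=2

outcome vector order: (P1.R0,P1.R1)
|PSO outcomes| = 6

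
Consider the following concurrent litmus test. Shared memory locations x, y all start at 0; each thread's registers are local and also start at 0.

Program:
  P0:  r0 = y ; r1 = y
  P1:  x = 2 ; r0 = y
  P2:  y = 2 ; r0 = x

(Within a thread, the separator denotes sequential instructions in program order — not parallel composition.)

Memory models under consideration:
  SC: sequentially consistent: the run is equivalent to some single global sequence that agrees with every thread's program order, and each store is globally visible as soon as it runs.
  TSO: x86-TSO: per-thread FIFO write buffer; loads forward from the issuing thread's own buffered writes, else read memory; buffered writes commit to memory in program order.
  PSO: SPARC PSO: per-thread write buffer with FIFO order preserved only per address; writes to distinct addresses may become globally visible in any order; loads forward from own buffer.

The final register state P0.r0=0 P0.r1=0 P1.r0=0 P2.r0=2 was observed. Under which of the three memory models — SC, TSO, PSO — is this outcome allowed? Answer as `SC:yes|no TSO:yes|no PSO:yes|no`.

outcome vector order: (P0.r0,P0.r1,P1.r0,P2.r0)
SC (9): 0/0/0/2; 0/0/2/0; 0/0/2/2; 0/2/0/2; 0/2/2/0; 0/2/2/2; 2/2/0/2; 2/2/2/0; 2/2/2/2
TSO (12): 0/0/0/0; 0/0/0/2; 0/0/2/0; 0/0/2/2; 0/2/0/0; 0/2/0/2; 0/2/2/0; 0/2/2/2; 2/2/0/0; 2/2/0/2; 2/2/2/0; 2/2/2/2
PSO (12): 0/0/0/0; 0/0/0/2; 0/0/2/0; 0/0/2/2; 0/2/0/0; 0/2/0/2; 0/2/2/0; 0/2/2/2; 2/2/0/0; 2/2/0/2; 2/2/2/0; 2/2/2/2
target 0/0/0/2 ∈ {SC,TSO,PSO}

SC:yes TSO:yes PSO:yes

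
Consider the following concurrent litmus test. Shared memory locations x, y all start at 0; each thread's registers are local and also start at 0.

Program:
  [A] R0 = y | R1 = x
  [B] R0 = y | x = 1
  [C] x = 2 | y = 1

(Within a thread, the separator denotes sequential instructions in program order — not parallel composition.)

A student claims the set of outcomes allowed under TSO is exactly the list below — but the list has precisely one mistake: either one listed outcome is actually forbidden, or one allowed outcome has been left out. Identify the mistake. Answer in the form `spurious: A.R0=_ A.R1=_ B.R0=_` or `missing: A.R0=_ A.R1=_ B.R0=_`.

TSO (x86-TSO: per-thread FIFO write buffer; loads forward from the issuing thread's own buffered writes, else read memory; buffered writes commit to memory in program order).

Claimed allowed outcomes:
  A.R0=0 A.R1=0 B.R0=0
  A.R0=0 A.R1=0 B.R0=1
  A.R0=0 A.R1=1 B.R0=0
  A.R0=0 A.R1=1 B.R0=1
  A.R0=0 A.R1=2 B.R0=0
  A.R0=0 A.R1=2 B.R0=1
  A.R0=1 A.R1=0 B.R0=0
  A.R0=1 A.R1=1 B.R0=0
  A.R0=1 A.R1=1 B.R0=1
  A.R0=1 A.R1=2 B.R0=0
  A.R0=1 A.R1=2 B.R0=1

spurious: A.R0=1 A.R1=0 B.R0=0

outcome vector order: (A.R0,A.R1,B.R0)
TSO (10): 0/0/0, 0/0/1, 0/1/0, 0/1/1, 0/2/0, 0/2/1, 1/1/0, 1/1/1, 1/2/0, 1/2/1
claimed∖TSO = {1/0/0}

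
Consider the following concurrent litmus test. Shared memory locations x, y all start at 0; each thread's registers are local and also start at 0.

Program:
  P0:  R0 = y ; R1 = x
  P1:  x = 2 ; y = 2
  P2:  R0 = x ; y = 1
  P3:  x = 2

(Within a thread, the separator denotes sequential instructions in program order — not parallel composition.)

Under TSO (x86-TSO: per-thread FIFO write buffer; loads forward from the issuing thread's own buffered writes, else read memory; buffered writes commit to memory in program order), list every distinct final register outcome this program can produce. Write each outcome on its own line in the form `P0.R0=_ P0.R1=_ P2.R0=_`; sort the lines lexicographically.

P0.R0=0 P0.R1=0 P2.R0=0
P0.R0=0 P0.R1=0 P2.R0=2
P0.R0=0 P0.R1=2 P2.R0=0
P0.R0=0 P0.R1=2 P2.R0=2
P0.R0=1 P0.R1=0 P2.R0=0
P0.R0=1 P0.R1=2 P2.R0=0
P0.R0=1 P0.R1=2 P2.R0=2
P0.R0=2 P0.R1=2 P2.R0=0
P0.R0=2 P0.R1=2 P2.R0=2

outcome vector order: (P0.R0,P0.R1,P2.R0)
|TSO outcomes| = 9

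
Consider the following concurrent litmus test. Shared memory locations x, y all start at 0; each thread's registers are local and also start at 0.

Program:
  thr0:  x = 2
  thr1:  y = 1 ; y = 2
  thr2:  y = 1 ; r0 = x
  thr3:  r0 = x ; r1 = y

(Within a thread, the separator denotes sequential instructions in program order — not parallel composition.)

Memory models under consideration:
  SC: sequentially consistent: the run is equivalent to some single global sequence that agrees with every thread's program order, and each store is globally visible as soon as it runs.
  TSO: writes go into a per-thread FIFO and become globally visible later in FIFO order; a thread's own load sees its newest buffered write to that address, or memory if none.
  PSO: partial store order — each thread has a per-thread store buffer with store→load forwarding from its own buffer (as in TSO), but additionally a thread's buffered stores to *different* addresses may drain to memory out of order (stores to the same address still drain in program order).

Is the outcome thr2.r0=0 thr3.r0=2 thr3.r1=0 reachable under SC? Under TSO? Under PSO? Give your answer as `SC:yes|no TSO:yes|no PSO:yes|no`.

SC:no TSO:yes PSO:yes

outcome vector order: (thr2.r0,thr3.r0,thr3.r1)
SC (11): 000 001 002 021 022 200 201 202 220 221 222
TSO (12): 000 001 002 020 021 022 200 201 202 220 221 222
PSO (12): 000 001 002 020 021 022 200 201 202 220 221 222
target 020 ∈ {TSO,PSO}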